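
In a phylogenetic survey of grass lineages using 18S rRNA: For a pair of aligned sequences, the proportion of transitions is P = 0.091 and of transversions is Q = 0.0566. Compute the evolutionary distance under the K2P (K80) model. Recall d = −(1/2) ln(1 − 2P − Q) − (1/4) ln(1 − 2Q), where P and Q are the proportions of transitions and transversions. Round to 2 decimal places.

0.17

Under the Kimura two-parameter model, d = −½ ln(1 − 2P − Q) − ¼ ln(1 − 2Q).
1 − 2P − Q = 0.7614, giving −½ ln(0.7614) = 0.136298.
1 − 2Q = 0.8868, giving −¼ ln(0.8868) = 0.030034.
d = 0.136298 + 0.030034 = 0.166332.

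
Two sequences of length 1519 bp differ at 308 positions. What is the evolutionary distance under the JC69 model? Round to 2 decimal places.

0.24

p = 308/1519 ≈ 0.202765.
d = −(3/4) ln(1 − 4p/3) = −0.75 ln(1 − 0.270353) = −0.75 ln(0.729647)
  = −0.75 × (-0.315194) = 0.236396 substitutions/site.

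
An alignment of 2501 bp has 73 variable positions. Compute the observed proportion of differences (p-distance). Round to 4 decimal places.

p = 73/2501 = 0.029188… ≈ 0.0292 (to 4 d.p.).

0.0292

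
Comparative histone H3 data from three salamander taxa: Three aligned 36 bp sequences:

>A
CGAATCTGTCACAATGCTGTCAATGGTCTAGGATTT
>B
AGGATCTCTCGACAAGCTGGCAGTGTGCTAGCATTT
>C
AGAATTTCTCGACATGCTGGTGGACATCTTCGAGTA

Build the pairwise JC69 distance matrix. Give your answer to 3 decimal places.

A–B: 12/36 sites differ → p ≈ 0.333333, d = −0.75 ln(1 − 0.444444) = 0.440839 ≈ 0.441.
A–C: 17/36 sites differ → p ≈ 0.472222, d = −0.75 ln(1 − 0.629629) = 0.744938 ≈ 0.745.
B–C: 14/36 sites differ → p ≈ 0.388889, d = −0.75 ln(1 − 0.518519) = 0.548166 ≈ 0.548.

d(A,B) = 0.441, d(A,C) = 0.745, d(B,C) = 0.548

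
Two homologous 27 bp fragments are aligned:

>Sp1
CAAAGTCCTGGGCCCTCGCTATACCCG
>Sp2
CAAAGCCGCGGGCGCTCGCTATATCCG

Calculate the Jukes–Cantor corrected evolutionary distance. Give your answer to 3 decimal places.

0.213

The sequences differ at 5 of 27 sites (6, 8, 9, 14, 24), so p = 5/27 ≈ 0.185185.
d = −(3/4) ln(1 − 4p/3) = −0.75 ln(1 − 0.246913) = −0.75 ln(0.753087)
  = −0.75 × (-0.283575) = 0.212681 substitutions/site.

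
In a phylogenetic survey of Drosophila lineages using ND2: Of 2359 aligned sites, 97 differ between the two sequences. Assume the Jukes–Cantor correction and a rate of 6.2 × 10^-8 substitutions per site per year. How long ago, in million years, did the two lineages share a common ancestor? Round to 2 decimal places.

0.34

p = 97/2359 ≈ 0.041119.
d = −(3/4) ln(1 − 4p/3) = −0.75 ln(1 − 0.054825) = −0.75 ln(0.945175)
  = −0.75 × (-0.056385) = 0.042289 substitutions/site.
Under a molecular clock d = 2μt, so t = d/(2μ) = 0.042289 / (2 × 6.2 × 10^-8) = 0.34 million years.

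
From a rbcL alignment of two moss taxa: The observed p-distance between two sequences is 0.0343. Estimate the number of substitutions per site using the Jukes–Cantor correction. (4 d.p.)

d = −(3/4) ln(1 − 4p/3) = −0.75 ln(1 − 0.045733) = −0.75 ln(0.954267)
  = −0.75 × (-0.046812) = 0.035109 substitutions/site.

0.0351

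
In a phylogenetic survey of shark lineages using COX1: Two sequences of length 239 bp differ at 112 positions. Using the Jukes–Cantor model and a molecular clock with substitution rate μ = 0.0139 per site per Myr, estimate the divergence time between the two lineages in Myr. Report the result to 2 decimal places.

p = 112/239 ≈ 0.468619.
d = −(3/4) ln(1 − 4p/3) = −0.75 ln(1 − 0.624825) = −0.75 ln(0.375175)
  = −0.75 × (-0.980363) = 0.735272 substitutions/site.
Under a molecular clock d = 2μt, so t = d/(2μ) = 0.735272 / (2 × 0.0139) = 26.45 Myr.

26.45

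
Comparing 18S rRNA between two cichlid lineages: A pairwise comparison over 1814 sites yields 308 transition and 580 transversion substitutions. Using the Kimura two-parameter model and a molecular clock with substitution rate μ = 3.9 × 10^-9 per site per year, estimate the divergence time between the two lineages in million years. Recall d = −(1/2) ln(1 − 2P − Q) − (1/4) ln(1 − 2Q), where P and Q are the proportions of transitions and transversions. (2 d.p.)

P = 308/1814 ≈ 0.169791 and Q = 580/1814 ≈ 0.319735.
Under the Kimura two-parameter model, d = −½ ln(1 − 2P − Q) − ¼ ln(1 − 2Q).
1 − 2P − Q = 0.340683, giving −½ ln(0.340683) = 0.538401.
1 − 2Q = 0.36053, giving −¼ ln(0.36053) = 0.255045.
d = 0.538401 + 0.255045 = 0.793446.
Under a molecular clock d = 2μt, so t = d/(2μ) = 0.793446 / (2 × 3.9 × 10^-9) = 101.72 million years.

101.72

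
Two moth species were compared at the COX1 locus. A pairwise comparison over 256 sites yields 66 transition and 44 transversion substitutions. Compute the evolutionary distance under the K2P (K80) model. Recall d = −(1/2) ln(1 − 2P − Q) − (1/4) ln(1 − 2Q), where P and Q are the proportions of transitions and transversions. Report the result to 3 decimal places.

0.687

P = 66/256 ≈ 0.257813 and Q = 44/256 = 0.171875.
Under the Kimura two-parameter model, d = −½ ln(1 − 2P − Q) − ¼ ln(1 − 2Q).
1 − 2P − Q = 0.312499, giving −½ ln(0.312499) = 0.581577.
1 − 2Q = 0.65625, giving −¼ ln(0.65625) = 0.105303.
d = 0.581577 + 0.105303 = 0.686880.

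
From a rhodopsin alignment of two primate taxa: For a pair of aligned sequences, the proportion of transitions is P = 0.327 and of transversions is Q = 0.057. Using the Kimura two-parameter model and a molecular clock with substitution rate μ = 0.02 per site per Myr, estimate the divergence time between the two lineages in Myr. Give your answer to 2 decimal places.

Under the Kimura two-parameter model, d = −½ ln(1 − 2P − Q) − ¼ ln(1 − 2Q).
1 − 2P − Q = 0.289, giving −½ ln(0.289) = 0.620664.
1 − 2Q = 0.886, giving −¼ ln(0.886) = 0.030260.
d = 0.620664 + 0.030260 = 0.650924.
Under a molecular clock d = 2μt, so t = d/(2μ) = 0.650924 / (2 × 0.02) = 16.27 Myr.

16.27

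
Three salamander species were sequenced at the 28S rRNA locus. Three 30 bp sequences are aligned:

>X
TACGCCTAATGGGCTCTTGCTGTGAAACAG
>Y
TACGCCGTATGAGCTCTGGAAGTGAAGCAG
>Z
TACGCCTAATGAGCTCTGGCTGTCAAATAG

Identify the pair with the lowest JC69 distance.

X and Z

X–Y: 7/30 differ, p = 0.233, d = 0.280.
X–Z: 4/30 differ, p = 0.133, d = 0.147.
Y–Z: 7/30 differ, p = 0.233, d = 0.280.
The smallest distance is between X and Z.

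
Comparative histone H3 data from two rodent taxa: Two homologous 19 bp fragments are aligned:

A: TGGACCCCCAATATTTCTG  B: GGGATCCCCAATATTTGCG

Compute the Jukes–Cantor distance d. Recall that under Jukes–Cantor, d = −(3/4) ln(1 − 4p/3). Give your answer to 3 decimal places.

The sequences differ at 4 of 19 sites (1, 5, 17, 18), so p = 4/19 ≈ 0.210526.
d = −(3/4) ln(1 − 4p/3) = −0.75 ln(1 − 0.280701) = −0.75 ln(0.719299)
  = −0.75 × (-0.329478) = 0.247109 substitutions/site.

0.247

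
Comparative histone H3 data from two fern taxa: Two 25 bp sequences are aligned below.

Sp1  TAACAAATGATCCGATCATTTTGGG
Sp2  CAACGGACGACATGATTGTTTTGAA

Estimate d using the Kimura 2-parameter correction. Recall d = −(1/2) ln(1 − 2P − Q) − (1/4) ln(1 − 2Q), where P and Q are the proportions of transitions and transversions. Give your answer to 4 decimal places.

Of 25 sites, 10 differences are transitions and 1 are transversions, so P = 10/25 = 0.4 and Q = 1/25 = 0.04.
Under the Kimura two-parameter model, d = −½ ln(1 − 2P − Q) − ¼ ln(1 − 2Q).
1 − 2P − Q = 0.16, giving −½ ln(0.16) = 0.916291.
1 − 2Q = 0.92, giving −¼ ln(0.92) = 0.020845.
d = 0.916291 + 0.020845 = 0.937136.

0.9371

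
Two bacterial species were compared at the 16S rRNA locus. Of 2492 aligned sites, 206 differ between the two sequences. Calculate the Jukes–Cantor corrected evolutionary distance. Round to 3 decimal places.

p = 206/2492 ≈ 0.082665.
d = −(3/4) ln(1 − 4p/3) = −0.75 ln(1 − 0.11022) = −0.75 ln(0.88978)
  = −0.75 × (-0.116781) = 0.087586 substitutions/site.

0.088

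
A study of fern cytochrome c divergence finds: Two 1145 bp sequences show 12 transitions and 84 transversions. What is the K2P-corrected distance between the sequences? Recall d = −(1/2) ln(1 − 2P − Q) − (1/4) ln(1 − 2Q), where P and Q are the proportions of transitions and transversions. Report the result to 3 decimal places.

P = 12/1145 ≈ 0.01048 and Q = 84/1145 ≈ 0.073362.
Under the Kimura two-parameter model, d = −½ ln(1 − 2P − Q) − ¼ ln(1 − 2Q).
1 − 2P − Q = 0.905678, giving −½ ln(0.905678) = 0.049536.
1 − 2Q = 0.853276, giving −¼ ln(0.853276) = 0.039668.
d = 0.049536 + 0.039668 = 0.089204.

0.089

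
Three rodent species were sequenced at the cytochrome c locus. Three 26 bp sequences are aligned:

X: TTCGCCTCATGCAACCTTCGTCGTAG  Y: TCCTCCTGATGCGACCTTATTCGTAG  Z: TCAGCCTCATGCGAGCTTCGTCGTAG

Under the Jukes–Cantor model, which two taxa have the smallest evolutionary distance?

X and Z

X–Y: 6/26 differ, p = 0.231, d = 0.276.
X–Z: 4/26 differ, p = 0.154, d = 0.172.
Y–Z: 6/26 differ, p = 0.231, d = 0.276.
The smallest distance is between X and Z.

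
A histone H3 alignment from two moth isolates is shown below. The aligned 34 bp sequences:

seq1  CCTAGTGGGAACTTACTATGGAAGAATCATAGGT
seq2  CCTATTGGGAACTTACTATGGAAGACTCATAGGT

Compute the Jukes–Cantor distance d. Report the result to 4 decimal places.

The sequences differ at 2 of 34 sites (5, 26), so p = 2/34 ≈ 0.058824.
d = −(3/4) ln(1 − 4p/3) = −0.75 ln(1 − 0.078432) = −0.75 ln(0.921568)
  = −0.75 × (-0.081679) = 0.061259 substitutions/site.

0.0613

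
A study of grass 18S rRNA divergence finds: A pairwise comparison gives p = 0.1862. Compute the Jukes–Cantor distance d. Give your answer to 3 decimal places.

0.214

d = −(3/4) ln(1 − 4p/3) = −0.75 ln(1 − 0.248267) = −0.75 ln(0.751733)
  = −0.75 × (-0.285374) = 0.214031 substitutions/site.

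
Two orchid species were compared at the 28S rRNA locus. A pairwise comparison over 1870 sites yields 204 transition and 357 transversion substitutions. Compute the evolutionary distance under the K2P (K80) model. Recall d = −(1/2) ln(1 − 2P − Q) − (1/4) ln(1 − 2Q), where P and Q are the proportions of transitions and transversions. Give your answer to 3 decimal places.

P = 204/1870 ≈ 0.109091 and Q = 357/1870 ≈ 0.190909.
Under the Kimura two-parameter model, d = −½ ln(1 − 2P − Q) − ¼ ln(1 − 2Q).
1 − 2P − Q = 0.590909, giving −½ ln(0.590909) = 0.263047.
1 − 2Q = 0.618182, giving −¼ ln(0.618182) = 0.120243.
d = 0.263047 + 0.120243 = 0.383290.

0.383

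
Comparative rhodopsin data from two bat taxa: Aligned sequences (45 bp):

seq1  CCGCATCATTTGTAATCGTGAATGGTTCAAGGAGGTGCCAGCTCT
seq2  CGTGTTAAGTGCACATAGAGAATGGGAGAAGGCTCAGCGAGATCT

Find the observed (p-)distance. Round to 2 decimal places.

0.47

The sequences differ at 21 of 45 positions.
p = 21/45 = 0.466666… ≈ 0.47 (to 2 d.p.).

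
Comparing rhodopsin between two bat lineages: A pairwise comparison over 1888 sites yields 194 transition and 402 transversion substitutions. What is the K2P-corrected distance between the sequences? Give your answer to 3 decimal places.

0.410

P = 194/1888 ≈ 0.102754 and Q = 402/1888 ≈ 0.212924.
Under the Kimura two-parameter model, d = −½ ln(1 − 2P − Q) − ¼ ln(1 − 2Q).
1 − 2P − Q = 0.581568, giving −½ ln(0.581568) = 0.271014.
1 − 2Q = 0.574152, giving −¼ ln(0.574152) = 0.138715.
d = 0.271014 + 0.138715 = 0.409729.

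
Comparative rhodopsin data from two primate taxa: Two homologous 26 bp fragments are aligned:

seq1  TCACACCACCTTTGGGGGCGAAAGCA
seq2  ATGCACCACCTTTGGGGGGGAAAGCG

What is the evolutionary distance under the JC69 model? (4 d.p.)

The sequences differ at 5 of 26 sites (1, 2, 3, 19, 26), so p = 5/26 ≈ 0.192308.
d = −(3/4) ln(1 − 4p/3) = −0.75 ln(1 − 0.256411) = −0.75 ln(0.743589)
  = −0.75 × (-0.296267) = 0.222200 substitutions/site.

0.2222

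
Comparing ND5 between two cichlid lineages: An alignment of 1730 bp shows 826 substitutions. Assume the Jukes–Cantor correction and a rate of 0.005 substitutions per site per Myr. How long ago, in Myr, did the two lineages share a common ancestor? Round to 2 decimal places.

p = 826/1730 ≈ 0.477457.
d = −(3/4) ln(1 − 4p/3) = −0.75 ln(1 − 0.636609) = −0.75 ln(0.363391)
  = −0.75 × (-1.012276) = 0.759207 substitutions/site.
Under a molecular clock d = 2μt, so t = d/(2μ) = 0.759207 / (2 × 0.005) = 75.92 Myr.

75.92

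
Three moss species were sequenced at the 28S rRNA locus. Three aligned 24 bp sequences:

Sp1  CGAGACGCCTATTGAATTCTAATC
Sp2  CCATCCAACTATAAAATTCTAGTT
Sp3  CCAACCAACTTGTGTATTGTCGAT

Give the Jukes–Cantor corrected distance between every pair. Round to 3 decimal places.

Sp1–Sp2: 9/24 sites differ → p = 0.375, d = −0.75 ln(1 − 0.5) = 0.519860 ≈ 0.520.
Sp1–Sp3: 13/24 sites differ → p ≈ 0.541667, d = −0.75 ln(1 − 0.722223) = 0.960702 ≈ 0.961.
Sp2–Sp3: 9/24 sites differ → p = 0.375, d = −0.75 ln(1 − 0.5) = 0.519860 ≈ 0.520.

d(Sp1,Sp2) = 0.520, d(Sp1,Sp3) = 0.961, d(Sp2,Sp3) = 0.520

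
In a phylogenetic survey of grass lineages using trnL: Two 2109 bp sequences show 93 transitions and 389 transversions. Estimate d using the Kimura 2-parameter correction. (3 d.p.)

P = 93/2109 ≈ 0.044097 and Q = 389/2109 ≈ 0.184448.
Under the Kimura two-parameter model, d = −½ ln(1 − 2P − Q) − ¼ ln(1 − 2Q).
1 − 2P − Q = 0.727358, giving −½ ln(0.727358) = 0.159168.
1 − 2Q = 0.631104, giving −¼ ln(0.631104) = 0.115071.
d = 0.159168 + 0.115071 = 0.274239.

0.274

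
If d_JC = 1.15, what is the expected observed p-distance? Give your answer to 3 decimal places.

p = (3/4)(1 − e^(−4d/3)) = 0.75 × (1 − e^(-1.533333)) = 0.75 × (1 − 0.215815) = 0.588139.

0.588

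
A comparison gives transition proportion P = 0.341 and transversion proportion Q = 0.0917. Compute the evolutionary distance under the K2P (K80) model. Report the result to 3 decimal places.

0.794

Under the Kimura two-parameter model, d = −½ ln(1 − 2P − Q) − ¼ ln(1 − 2Q).
1 − 2P − Q = 0.2263, giving −½ ln(0.2263) = 0.742947.
1 − 2Q = 0.8166, giving −¼ ln(0.8166) = 0.050651.
d = 0.742947 + 0.050651 = 0.793598.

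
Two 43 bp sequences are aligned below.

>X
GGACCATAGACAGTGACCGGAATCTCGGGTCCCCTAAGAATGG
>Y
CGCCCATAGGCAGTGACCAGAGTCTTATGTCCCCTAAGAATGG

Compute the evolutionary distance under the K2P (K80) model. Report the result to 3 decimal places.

Of 43 sites, 5 differences are transitions and 3 are transversions, so P = 5/43 ≈ 0.116279 and Q = 3/43 ≈ 0.069767.
Under the Kimura two-parameter model, d = −½ ln(1 − 2P − Q) − ¼ ln(1 − 2Q).
1 − 2P − Q = 0.697675, giving −½ ln(0.697675) = 0.180001.
1 − 2Q = 0.860466, giving −¼ ln(0.860466) = 0.037570.
d = 0.180001 + 0.037570 = 0.217571.

0.218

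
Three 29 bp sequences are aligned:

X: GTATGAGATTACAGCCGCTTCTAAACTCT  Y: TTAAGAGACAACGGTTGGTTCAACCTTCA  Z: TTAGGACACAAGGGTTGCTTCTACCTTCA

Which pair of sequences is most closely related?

Y and Z

X–Y: 13/29 differ, p = 0.448, d = 0.683.
X–Z: 13/29 differ, p = 0.448, d = 0.683.
Y–Z: 5/29 differ, p = 0.172, d = 0.196.
The smallest distance is between Y and Z.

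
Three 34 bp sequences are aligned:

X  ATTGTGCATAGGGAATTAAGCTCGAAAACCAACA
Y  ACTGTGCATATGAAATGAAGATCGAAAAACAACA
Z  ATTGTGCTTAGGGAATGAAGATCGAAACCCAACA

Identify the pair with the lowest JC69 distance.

X and Z

X–Y: 6/34 differ, p = 0.176, d = 0.201.
X–Z: 4/34 differ, p = 0.118, d = 0.128.
Y–Z: 6/34 differ, p = 0.176, d = 0.201.
The smallest distance is between X and Z.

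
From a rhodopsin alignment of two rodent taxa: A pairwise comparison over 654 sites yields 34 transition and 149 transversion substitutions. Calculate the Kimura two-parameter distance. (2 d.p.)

0.35

P = 34/654 ≈ 0.051988 and Q = 149/654 ≈ 0.227829.
Under the Kimura two-parameter model, d = −½ ln(1 − 2P − Q) − ¼ ln(1 − 2Q).
1 − 2P − Q = 0.668195, giving −½ ln(0.668195) = 0.201588.
1 − 2Q = 0.544342, giving −¼ ln(0.544342) = 0.152044.
d = 0.201588 + 0.152044 = 0.353632.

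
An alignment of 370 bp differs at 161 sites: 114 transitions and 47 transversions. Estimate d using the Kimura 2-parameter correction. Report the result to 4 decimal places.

P = 114/370 ≈ 0.308108 and Q = 47/370 ≈ 0.127027.
Under the Kimura two-parameter model, d = −½ ln(1 − 2P − Q) − ¼ ln(1 − 2Q).
1 − 2P − Q = 0.256757, giving −½ ln(0.256757) = 0.679813.
1 − 2Q = 0.745946, giving −¼ ln(0.745946) = 0.073276.
d = 0.679813 + 0.073276 = 0.753089.

0.7531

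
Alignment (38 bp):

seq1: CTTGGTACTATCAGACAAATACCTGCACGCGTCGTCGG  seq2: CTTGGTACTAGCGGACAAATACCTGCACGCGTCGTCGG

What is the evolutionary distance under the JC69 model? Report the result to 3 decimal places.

The sequences differ at 2 of 38 sites (11, 13), so p = 2/38 ≈ 0.052632.
d = −(3/4) ln(1 − 4p/3) = −0.75 ln(1 − 0.070176) = −0.75 ln(0.929824)
  = −0.75 × (-0.072760) = 0.054570 substitutions/site.

0.055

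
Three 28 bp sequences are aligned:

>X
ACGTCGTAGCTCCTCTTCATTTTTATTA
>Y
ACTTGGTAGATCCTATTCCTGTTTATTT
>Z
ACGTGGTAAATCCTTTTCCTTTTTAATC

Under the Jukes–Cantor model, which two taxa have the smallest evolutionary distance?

X–Y: 7/28 differ, p = 0.250, d = 0.304.
X–Z: 7/28 differ, p = 0.250, d = 0.304.
Y–Z: 6/28 differ, p = 0.214, d = 0.252.
The smallest distance is between Y and Z.

Y and Z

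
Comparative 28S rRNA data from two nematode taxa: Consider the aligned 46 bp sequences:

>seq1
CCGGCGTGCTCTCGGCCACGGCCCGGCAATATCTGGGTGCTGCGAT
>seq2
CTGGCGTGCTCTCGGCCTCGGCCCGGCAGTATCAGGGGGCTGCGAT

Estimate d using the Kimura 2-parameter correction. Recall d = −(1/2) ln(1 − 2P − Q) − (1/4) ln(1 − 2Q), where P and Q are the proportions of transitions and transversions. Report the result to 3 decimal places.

0.117

Of 46 sites, 2 differences are transitions and 3 are transversions, so P = 2/46 ≈ 0.043478 and Q = 3/46 ≈ 0.065217.
Under the Kimura two-parameter model, d = −½ ln(1 − 2P − Q) − ¼ ln(1 − 2Q).
1 − 2P − Q = 0.847827, giving −½ ln(0.847827) = 0.082539.
1 − 2Q = 0.869566, giving −¼ ln(0.869566) = 0.034940.
d = 0.082539 + 0.034940 = 0.117479.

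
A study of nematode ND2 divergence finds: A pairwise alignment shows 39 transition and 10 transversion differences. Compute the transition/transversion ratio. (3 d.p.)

3.900

R = 39/10 = 3.900.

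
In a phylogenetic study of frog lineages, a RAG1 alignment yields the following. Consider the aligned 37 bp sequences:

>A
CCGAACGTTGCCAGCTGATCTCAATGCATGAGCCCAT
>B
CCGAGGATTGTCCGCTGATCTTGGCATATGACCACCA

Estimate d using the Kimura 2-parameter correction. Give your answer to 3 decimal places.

0.621

Of 37 sites, 9 differences are transitions and 6 are transversions, so P = 9/37 ≈ 0.243243 and Q = 6/37 ≈ 0.162162.
Under the Kimura two-parameter model, d = −½ ln(1 − 2P − Q) − ¼ ln(1 − 2Q).
1 − 2P − Q = 0.351352, giving −½ ln(0.351352) = 0.522983.
1 − 2Q = 0.675676, giving −¼ ln(0.675676) = 0.098010.
d = 0.522983 + 0.098010 = 0.620993.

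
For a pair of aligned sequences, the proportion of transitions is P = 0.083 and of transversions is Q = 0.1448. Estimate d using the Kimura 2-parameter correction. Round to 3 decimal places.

Under the Kimura two-parameter model, d = −½ ln(1 − 2P − Q) − ¼ ln(1 − 2Q).
1 − 2P − Q = 0.6892, giving −½ ln(0.6892) = 0.186112.
1 − 2Q = 0.7104, giving −¼ ln(0.7104) = 0.085482.
d = 0.186112 + 0.085482 = 0.271594.

0.272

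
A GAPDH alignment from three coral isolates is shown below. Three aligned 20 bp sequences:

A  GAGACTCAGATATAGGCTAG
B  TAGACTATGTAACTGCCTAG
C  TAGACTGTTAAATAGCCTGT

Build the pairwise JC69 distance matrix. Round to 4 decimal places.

A–B: 8/20 sites differ → p = 0.4, d = −0.75 ln(1 − 0.533333) = 0.571605 ≈ 0.5716.
A–C: 8/20 sites differ → p = 0.4, d = −0.75 ln(1 − 0.533333) = 0.571605 ≈ 0.5716.
B–C: 7/20 sites differ → p = 0.35, d = −0.75 ln(1 − 0.466667) = 0.471457 ≈ 0.4715.

d(A,B) = 0.5716, d(A,C) = 0.5716, d(B,C) = 0.4715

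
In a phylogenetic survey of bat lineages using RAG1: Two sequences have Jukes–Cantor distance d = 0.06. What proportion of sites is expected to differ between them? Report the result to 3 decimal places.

p = (3/4)(1 − e^(−4d/3)) = 0.75 × (1 − e^(-0.08)) = 0.75 × (1 − 0.923116) = 0.057663.

0.058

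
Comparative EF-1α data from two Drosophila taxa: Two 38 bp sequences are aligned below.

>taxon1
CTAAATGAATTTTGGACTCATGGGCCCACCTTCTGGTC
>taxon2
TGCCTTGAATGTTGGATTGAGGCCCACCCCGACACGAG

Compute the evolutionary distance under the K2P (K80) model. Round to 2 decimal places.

0.97

Of 38 sites, 2 differences are transitions and 17 are transversions, so P = 2/38 ≈ 0.052632 and Q = 17/38 ≈ 0.447368.
Under the Kimura two-parameter model, d = −½ ln(1 − 2P − Q) − ¼ ln(1 − 2Q).
1 − 2P − Q = 0.447368, giving −½ ln(0.447368) = 0.402187.
1 − 2Q = 0.105264, giving −¼ ln(0.105264) = 0.562821.
d = 0.402187 + 0.562821 = 0.965008.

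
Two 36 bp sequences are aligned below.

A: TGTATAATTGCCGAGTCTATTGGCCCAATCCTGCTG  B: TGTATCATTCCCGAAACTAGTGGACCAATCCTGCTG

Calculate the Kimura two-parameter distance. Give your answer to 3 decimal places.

0.189

Of 36 sites, 1 differences are transitions and 5 are transversions, so P = 1/36 ≈ 0.027778 and Q = 5/36 ≈ 0.138889.
Under the Kimura two-parameter model, d = −½ ln(1 − 2P − Q) − ¼ ln(1 − 2Q).
1 − 2P − Q = 0.805555, giving −½ ln(0.805555) = 0.108112.
1 − 2Q = 0.722222, giving −¼ ln(0.722222) = 0.081356.
d = 0.108112 + 0.081356 = 0.189468.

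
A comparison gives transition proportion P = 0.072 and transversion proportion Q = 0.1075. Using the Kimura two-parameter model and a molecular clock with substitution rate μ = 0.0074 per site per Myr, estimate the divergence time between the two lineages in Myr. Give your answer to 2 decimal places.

13.88

Under the Kimura two-parameter model, d = −½ ln(1 − 2P − Q) − ¼ ln(1 − 2Q).
1 − 2P − Q = 0.7485, giving −½ ln(0.7485) = 0.144842.
1 − 2Q = 0.785, giving −¼ ln(0.785) = 0.060518.
d = 0.144842 + 0.060518 = 0.205360.
Under a molecular clock d = 2μt, so t = d/(2μ) = 0.205360 / (2 × 0.0074) = 13.88 Myr.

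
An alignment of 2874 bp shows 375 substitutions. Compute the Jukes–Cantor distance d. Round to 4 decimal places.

0.1433

p = 375/2874 ≈ 0.13048.
d = −(3/4) ln(1 − 4p/3) = −0.75 ln(1 − 0.173973) = −0.75 ln(0.826027)
  = −0.75 × (-0.191128) = 0.143346 substitutions/site.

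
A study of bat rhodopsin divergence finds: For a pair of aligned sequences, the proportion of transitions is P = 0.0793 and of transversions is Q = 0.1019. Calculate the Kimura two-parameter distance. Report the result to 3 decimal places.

0.208

Under the Kimura two-parameter model, d = −½ ln(1 − 2P − Q) − ¼ ln(1 − 2Q).
1 − 2P − Q = 0.7395, giving −½ ln(0.7395) = 0.150890.
1 − 2Q = 0.7962, giving −¼ ln(0.7962) = 0.056976.
d = 0.150890 + 0.056976 = 0.207866.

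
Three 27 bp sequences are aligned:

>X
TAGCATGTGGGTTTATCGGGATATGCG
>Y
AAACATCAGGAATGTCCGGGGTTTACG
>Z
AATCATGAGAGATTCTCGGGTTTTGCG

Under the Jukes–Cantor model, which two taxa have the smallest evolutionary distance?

X and Z

X–Y: 12/27 differ, p = 0.444, d = 0.673.
X–Z: 8/27 differ, p = 0.296, d = 0.377.
Y–Z: 9/27 differ, p = 0.333, d = 0.441.
The smallest distance is between X and Z.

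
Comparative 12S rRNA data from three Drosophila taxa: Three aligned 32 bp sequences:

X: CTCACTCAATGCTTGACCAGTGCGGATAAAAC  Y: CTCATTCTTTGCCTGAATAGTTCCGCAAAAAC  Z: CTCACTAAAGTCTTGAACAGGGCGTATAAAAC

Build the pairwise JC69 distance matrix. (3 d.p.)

X–Y: 10/32 sites differ → p = 0.3125, d = −0.75 ln(1 − 0.416667) = 0.404248 ≈ 0.404.
X–Z: 6/32 sites differ → p = 0.1875, d = −0.75 ln(1 − 0.25) = 0.215762 ≈ 0.216.
Y–Z: 14/32 sites differ → p = 0.4375, d = −0.75 ln(1 − 0.583333) = 0.656601 ≈ 0.657.

d(X,Y) = 0.404, d(X,Z) = 0.216, d(Y,Z) = 0.657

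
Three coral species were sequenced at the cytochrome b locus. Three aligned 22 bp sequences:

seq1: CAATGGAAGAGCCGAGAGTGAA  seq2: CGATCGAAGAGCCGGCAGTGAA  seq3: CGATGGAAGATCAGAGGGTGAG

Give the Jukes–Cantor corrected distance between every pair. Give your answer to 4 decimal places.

seq1–seq2: 4/22 sites differ → p ≈ 0.181818, d = −0.75 ln(1 − 0.242424) = 0.208224 ≈ 0.2082.
seq1–seq3: 5/22 sites differ → p ≈ 0.227273, d = −0.75 ln(1 − 0.303031) = 0.270761 ≈ 0.2708.
seq2–seq3: 7/22 sites differ → p ≈ 0.318182, d = −0.75 ln(1 − 0.424243) = 0.414052 ≈ 0.4141.

d(seq1,seq2) = 0.2082, d(seq1,seq3) = 0.2708, d(seq2,seq3) = 0.4141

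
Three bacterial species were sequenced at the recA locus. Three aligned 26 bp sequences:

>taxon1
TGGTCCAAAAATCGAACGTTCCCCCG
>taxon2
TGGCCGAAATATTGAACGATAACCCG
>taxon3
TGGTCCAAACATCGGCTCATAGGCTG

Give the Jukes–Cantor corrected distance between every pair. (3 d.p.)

d(taxon1,taxon2) = 0.334, d(taxon1,taxon3) = 0.539, d(taxon2,taxon3) = 0.623

taxon1–taxon2: 7/26 sites differ → p ≈ 0.269231, d = −0.75 ln(1 − 0.358975) = 0.333515 ≈ 0.334.
taxon1–taxon3: 10/26 sites differ → p ≈ 0.384615, d = −0.75 ln(1 − 0.51282) = 0.539341 ≈ 0.539.
taxon2–taxon3: 11/26 sites differ → p ≈ 0.423077, d = −0.75 ln(1 − 0.564103) = 0.622762 ≈ 0.623.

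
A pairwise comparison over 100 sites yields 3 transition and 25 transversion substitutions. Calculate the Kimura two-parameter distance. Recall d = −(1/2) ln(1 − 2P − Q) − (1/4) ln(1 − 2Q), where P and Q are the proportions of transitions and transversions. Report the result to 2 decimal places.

0.36

P = 3/100 = 0.03 and Q = 25/100 = 0.25.
Under the Kimura two-parameter model, d = −½ ln(1 − 2P − Q) − ¼ ln(1 − 2Q).
1 − 2P − Q = 0.69, giving −½ ln(0.69) = 0.185532.
1 − 2Q = 0.5, giving −¼ ln(0.5) = 0.173287.
d = 0.185532 + 0.173287 = 0.358819.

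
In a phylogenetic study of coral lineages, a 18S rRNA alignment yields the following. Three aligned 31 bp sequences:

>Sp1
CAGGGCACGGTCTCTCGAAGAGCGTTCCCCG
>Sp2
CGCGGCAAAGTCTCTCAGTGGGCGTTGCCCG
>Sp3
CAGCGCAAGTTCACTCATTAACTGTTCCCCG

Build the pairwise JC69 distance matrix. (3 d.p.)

Sp1–Sp2: 9/31 sites differ → p ≈ 0.290323, d = −0.75 ln(1 − 0.387097) = 0.367161 ≈ 0.367.
Sp1–Sp3: 10/31 sites differ → p ≈ 0.322581, d = −0.75 ln(1 − 0.430108) = 0.421731 ≈ 0.422.
Sp2–Sp3: 12/31 sites differ → p ≈ 0.387097, d = −0.75 ln(1 − 0.516129) = 0.544453 ≈ 0.544.

d(Sp1,Sp2) = 0.367, d(Sp1,Sp3) = 0.422, d(Sp2,Sp3) = 0.544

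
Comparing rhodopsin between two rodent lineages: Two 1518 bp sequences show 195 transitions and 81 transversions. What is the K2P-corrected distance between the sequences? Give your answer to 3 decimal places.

P = 195/1518 ≈ 0.128458 and Q = 81/1518 ≈ 0.05336.
Under the Kimura two-parameter model, d = −½ ln(1 − 2P − Q) − ¼ ln(1 − 2Q).
1 − 2P − Q = 0.689724, giving −½ ln(0.689724) = 0.185732.
1 − 2Q = 0.89328, giving −¼ ln(0.89328) = 0.028214.
d = 0.185732 + 0.028214 = 0.213946.

0.214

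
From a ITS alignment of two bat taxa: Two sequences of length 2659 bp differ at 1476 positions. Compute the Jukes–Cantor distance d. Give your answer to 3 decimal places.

1.011

p = 1476/2659 ≈ 0.555096.
d = −(3/4) ln(1 − 4p/3) = −0.75 ln(1 − 0.740128) = −0.75 ln(0.259872)
  = −0.75 × (-1.347566) = 1.010675 substitutions/site.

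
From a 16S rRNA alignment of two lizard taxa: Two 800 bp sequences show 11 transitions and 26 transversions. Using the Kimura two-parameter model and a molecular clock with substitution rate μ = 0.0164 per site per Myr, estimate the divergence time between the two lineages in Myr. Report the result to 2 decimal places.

P = 11/800 = 0.01375 and Q = 26/800 = 0.0325.
Under the Kimura two-parameter model, d = −½ ln(1 − 2P − Q) − ¼ ln(1 − 2Q).
1 − 2P − Q = 0.94, giving −½ ln(0.94) = 0.030938.
1 − 2Q = 0.935, giving −¼ ln(0.935) = 0.016802.
d = 0.030938 + 0.016802 = 0.047740.
Under a molecular clock d = 2μt, so t = d/(2μ) = 0.047740 / (2 × 0.0164) = 1.46 Myr.

1.46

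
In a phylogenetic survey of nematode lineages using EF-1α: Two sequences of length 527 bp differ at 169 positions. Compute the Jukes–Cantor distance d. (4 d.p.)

0.4184

p = 169/527 ≈ 0.320683.
d = −(3/4) ln(1 − 4p/3) = −0.75 ln(1 − 0.427577) = −0.75 ln(0.572423)
  = −0.75 × (-0.557877) = 0.418408 substitutions/site.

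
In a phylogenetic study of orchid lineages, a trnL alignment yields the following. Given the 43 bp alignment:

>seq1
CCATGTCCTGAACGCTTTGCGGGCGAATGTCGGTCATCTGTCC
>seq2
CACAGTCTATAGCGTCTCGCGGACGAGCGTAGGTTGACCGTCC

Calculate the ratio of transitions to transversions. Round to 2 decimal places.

Transitions are A↔G and C↔T; transversions are all other mismatches.
Transitions: 11. Transversions: 7.
R = 11/7 = 1.571428… ≈ 1.57 (to 2 d.p.).

1.57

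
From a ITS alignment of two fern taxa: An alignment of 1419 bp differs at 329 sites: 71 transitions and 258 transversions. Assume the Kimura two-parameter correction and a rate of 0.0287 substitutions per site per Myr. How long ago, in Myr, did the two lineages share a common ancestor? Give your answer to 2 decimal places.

4.85

P = 71/1419 ≈ 0.050035 and Q = 258/1419 ≈ 0.181818.
Under the Kimura two-parameter model, d = −½ ln(1 − 2P − Q) − ¼ ln(1 − 2Q).
1 − 2P − Q = 0.718112, giving −½ ln(0.718112) = 0.165565.
1 − 2Q = 0.636364, giving −¼ ln(0.636364) = 0.112996.
d = 0.165565 + 0.112996 = 0.278561.
Under a molecular clock d = 2μt, so t = d/(2μ) = 0.278561 / (2 × 0.0287) = 4.85 Myr.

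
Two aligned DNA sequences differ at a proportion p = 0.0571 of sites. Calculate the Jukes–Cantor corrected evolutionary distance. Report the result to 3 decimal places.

0.059

d = −(3/4) ln(1 − 4p/3) = −0.75 ln(1 − 0.076133) = −0.75 ln(0.923867)
  = −0.75 × (-0.079187) = 0.059390 substitutions/site.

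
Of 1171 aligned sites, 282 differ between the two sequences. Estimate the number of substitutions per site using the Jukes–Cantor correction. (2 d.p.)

0.29

p = 282/1171 ≈ 0.24082.
d = −(3/4) ln(1 − 4p/3) = −0.75 ln(1 − 0.321093) = −0.75 ln(0.678907)
  = −0.75 × (-0.387271) = 0.290453 substitutions/site.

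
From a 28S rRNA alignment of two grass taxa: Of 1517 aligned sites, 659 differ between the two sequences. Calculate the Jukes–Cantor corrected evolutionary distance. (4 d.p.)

0.6492

p = 659/1517 ≈ 0.43441.
d = −(3/4) ln(1 − 4p/3) = −0.75 ln(1 − 0.579213) = −0.75 ln(0.420787)
  = −0.75 × (-0.865629) = 0.649222 substitutions/site.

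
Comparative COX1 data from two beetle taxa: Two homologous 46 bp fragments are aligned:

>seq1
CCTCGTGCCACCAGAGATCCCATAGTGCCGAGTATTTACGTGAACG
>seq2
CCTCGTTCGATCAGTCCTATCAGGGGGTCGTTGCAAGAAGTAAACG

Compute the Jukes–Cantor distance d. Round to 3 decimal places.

0.704

The sequences differ at 21 of 46 sites, so p = 21/46 ≈ 0.456522.
d = −(3/4) ln(1 − 4p/3) = −0.75 ln(1 − 0.608696) = −0.75 ln(0.391304)
  = −0.75 × (-0.938271) = 0.703703 substitutions/site.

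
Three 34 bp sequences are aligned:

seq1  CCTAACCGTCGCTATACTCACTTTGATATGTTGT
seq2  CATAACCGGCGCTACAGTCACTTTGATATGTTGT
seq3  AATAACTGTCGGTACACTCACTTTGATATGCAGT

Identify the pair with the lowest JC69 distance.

seq1–seq2: 4/34 differ, p = 0.118, d = 0.128.
seq1–seq3: 7/34 differ, p = 0.206, d = 0.241.
seq2–seq3: 7/34 differ, p = 0.206, d = 0.241.
The smallest distance is between seq1 and seq2.

seq1 and seq2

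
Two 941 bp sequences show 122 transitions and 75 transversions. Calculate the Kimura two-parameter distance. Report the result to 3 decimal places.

0.250

P = 122/941 ≈ 0.129649 and Q = 75/941 ≈ 0.079702.
Under the Kimura two-parameter model, d = −½ ln(1 − 2P − Q) − ¼ ln(1 − 2Q).
1 − 2P − Q = 0.661, giving −½ ln(0.661) = 0.207001.
1 − 2Q = 0.840596, giving −¼ ln(0.840596) = 0.043411.
d = 0.207001 + 0.043411 = 0.250412.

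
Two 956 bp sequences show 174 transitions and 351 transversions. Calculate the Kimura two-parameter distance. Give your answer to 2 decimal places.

P = 174/956 ≈ 0.182008 and Q = 351/956 ≈ 0.367155.
Under the Kimura two-parameter model, d = −½ ln(1 − 2P − Q) − ¼ ln(1 − 2Q).
1 − 2P − Q = 0.268829, giving −½ ln(0.268829) = 0.656840.
1 − 2Q = 0.26569, giving −¼ ln(0.26569) = 0.331356.
d = 0.656840 + 0.331356 = 0.988196.

0.99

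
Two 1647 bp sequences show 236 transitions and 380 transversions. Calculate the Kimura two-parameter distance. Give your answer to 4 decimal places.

0.5189

P = 236/1647 ≈ 0.143291 and Q = 380/1647 ≈ 0.230723.
Under the Kimura two-parameter model, d = −½ ln(1 − 2P − Q) − ¼ ln(1 − 2Q).
1 − 2P − Q = 0.482695, giving −½ ln(0.482695) = 0.364185.
1 − 2Q = 0.538554, giving −¼ ln(0.538554) = 0.154717.
d = 0.364185 + 0.154717 = 0.518902.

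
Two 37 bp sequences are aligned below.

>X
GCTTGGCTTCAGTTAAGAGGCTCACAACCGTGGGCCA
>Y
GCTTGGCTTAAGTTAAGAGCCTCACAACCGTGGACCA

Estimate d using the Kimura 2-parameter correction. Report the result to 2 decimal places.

Of 37 sites, 1 differences are transitions and 2 are transversions, so P = 1/37 ≈ 0.027027 and Q = 2/37 ≈ 0.054054.
Under the Kimura two-parameter model, d = −½ ln(1 − 2P − Q) − ¼ ln(1 − 2Q).
1 − 2P − Q = 0.891892, giving −½ ln(0.891892) = 0.057205.
1 − 2Q = 0.891892, giving −¼ ln(0.891892) = 0.028603.
d = 0.057205 + 0.028603 = 0.085808.

0.09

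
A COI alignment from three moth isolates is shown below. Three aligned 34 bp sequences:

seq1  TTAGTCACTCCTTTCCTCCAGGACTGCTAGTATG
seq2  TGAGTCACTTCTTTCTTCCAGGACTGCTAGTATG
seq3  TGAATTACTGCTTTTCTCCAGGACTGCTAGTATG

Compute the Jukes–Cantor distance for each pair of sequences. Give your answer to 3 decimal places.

d(seq1,seq2) = 0.094, d(seq1,seq3) = 0.164, d(seq2,seq3) = 0.164

seq1–seq2: 3/34 sites differ → p ≈ 0.088235, d = −0.75 ln(1 − 0.117647) = 0.093872 ≈ 0.094.
seq1–seq3: 5/34 sites differ → p ≈ 0.147059, d = −0.75 ln(1 − 0.196079) = 0.163691 ≈ 0.164.
seq2–seq3: 5/34 sites differ → p ≈ 0.147059, d = −0.75 ln(1 − 0.196079) = 0.163691 ≈ 0.164.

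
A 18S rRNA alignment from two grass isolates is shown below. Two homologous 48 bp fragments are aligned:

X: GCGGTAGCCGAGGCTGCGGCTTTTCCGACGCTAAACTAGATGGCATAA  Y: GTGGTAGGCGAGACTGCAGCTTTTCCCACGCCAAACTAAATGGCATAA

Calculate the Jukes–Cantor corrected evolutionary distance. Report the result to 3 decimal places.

0.162

The sequences differ at 7 of 48 sites (2, 8, 13, 18, 27, 32, 39), so p = 7/48 ≈ 0.145833.
d = −(3/4) ln(1 − 4p/3) = −0.75 ln(1 − 0.194444) = −0.75 ln(0.805556)
  = −0.75 × (-0.216223) = 0.162167 substitutions/site.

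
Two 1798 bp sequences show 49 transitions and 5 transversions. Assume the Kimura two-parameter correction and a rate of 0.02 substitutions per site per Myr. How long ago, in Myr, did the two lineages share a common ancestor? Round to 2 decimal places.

P = 49/1798 ≈ 0.027253 and Q = 5/1798 ≈ 0.002781.
Under the Kimura two-parameter model, d = −½ ln(1 − 2P − Q) − ¼ ln(1 − 2Q).
1 − 2P − Q = 0.942713, giving −½ ln(0.942713) = 0.029497.
1 − 2Q = 0.994438, giving −¼ ln(0.994438) = 0.001394.
d = 0.029497 + 0.001394 = 0.030891.
Under a molecular clock d = 2μt, so t = d/(2μ) = 0.030891 / (2 × 0.02) = 0.77 Myr.

0.77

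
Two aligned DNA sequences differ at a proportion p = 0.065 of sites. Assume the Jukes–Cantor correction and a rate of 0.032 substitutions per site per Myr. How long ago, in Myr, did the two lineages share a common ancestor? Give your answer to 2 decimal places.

1.06

d = −(3/4) ln(1 − 4p/3) = −0.75 ln(1 − 0.086667) = −0.75 ln(0.913333)
  = −0.75 × (-0.090655) = 0.067991 substitutions/site.
Under a molecular clock d = 2μt, so t = d/(2μ) = 0.067991 / (2 × 0.032) = 1.06 Myr.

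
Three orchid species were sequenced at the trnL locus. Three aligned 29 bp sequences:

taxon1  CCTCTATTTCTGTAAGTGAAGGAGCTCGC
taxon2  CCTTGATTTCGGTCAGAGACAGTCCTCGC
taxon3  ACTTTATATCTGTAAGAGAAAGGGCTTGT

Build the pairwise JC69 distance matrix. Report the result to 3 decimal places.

d(taxon1,taxon2) = 0.401, d(taxon1,taxon3) = 0.344, d(taxon2,taxon3) = 0.462

taxon1–taxon2: 9/29 sites differ → p ≈ 0.310345, d = −0.75 ln(1 − 0.413793) = 0.400562 ≈ 0.401.
taxon1–taxon3: 8/29 sites differ → p ≈ 0.275862, d = −0.75 ln(1 − 0.367816) = 0.343931 ≈ 0.344.
taxon2–taxon3: 10/29 sites differ → p ≈ 0.344828, d = −0.75 ln(1 − 0.459771) = 0.461822 ≈ 0.462.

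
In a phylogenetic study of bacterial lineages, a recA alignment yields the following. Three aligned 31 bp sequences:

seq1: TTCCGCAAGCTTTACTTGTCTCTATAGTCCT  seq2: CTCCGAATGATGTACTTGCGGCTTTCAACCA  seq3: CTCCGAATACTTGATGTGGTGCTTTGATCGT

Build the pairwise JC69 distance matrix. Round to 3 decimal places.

d(seq1,seq2) = 0.614, d(seq1,seq3) = 0.691, d(seq2,seq3) = 0.544

seq1–seq2: 13/31 sites differ → p ≈ 0.419355, d = −0.75 ln(1 − 0.55914) = 0.614271 ≈ 0.614.
seq1–seq3: 14/31 sites differ → p ≈ 0.451613, d = −0.75 ln(1 − 0.602151) = 0.691262 ≈ 0.691.
seq2–seq3: 12/31 sites differ → p ≈ 0.387097, d = −0.75 ln(1 − 0.516129) = 0.544453 ≈ 0.544.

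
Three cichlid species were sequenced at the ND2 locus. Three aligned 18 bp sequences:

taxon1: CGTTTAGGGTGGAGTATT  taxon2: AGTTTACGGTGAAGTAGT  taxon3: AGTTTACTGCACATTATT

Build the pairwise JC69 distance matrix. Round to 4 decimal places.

taxon1–taxon2: 4/18 sites differ → p ≈ 0.222222, d = −0.75 ln(1 − 0.296296) = 0.263548 ≈ 0.2635.
taxon1–taxon3: 7/18 sites differ → p ≈ 0.388889, d = −0.75 ln(1 − 0.518519) = 0.548166 ≈ 0.5482.
taxon2–taxon3: 6/18 sites differ → p ≈ 0.333333, d = −0.75 ln(1 − 0.444444) = 0.440839 ≈ 0.4408.

d(taxon1,taxon2) = 0.2635, d(taxon1,taxon3) = 0.5482, d(taxon2,taxon3) = 0.4408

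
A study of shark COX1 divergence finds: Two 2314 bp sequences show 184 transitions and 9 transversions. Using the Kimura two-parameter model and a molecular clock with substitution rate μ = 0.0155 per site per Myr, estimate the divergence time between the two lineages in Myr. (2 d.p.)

2.93

P = 184/2314 ≈ 0.079516 and Q = 9/2314 ≈ 0.003889.
Under the Kimura two-parameter model, d = −½ ln(1 − 2P − Q) − ¼ ln(1 − 2Q).
1 − 2P − Q = 0.837079, giving −½ ln(0.837079) = 0.088918.
1 − 2Q = 0.992222, giving −¼ ln(0.992222) = 0.001952.
d = 0.088918 + 0.001952 = 0.090870.
Under a molecular clock d = 2μt, so t = d/(2μ) = 0.090870 / (2 × 0.0155) = 2.93 Myr.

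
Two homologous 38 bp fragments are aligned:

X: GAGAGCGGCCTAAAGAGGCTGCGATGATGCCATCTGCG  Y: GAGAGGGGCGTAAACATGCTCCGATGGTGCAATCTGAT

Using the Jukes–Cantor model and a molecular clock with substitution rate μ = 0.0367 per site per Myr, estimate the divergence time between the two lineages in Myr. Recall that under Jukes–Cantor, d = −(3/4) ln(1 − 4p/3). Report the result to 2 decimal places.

3.88

The sequences differ at 9 of 38 sites (6, 10, 15, 17, 21, 27, 31, 37, 38), so p = 9/38 ≈ 0.236842.
d = −(3/4) ln(1 − 4p/3) = −0.75 ln(1 − 0.315789) = −0.75 ln(0.684211)
  = −0.75 × (-0.379489) = 0.284617 substitutions/site.
Under a molecular clock d = 2μt, so t = d/(2μ) = 0.284617 / (2 × 0.0367) = 3.88 Myr.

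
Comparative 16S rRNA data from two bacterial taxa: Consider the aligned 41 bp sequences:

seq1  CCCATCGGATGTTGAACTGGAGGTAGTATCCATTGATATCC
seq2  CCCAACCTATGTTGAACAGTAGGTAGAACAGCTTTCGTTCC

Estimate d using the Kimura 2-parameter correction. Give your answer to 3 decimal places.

0.479

Of 41 sites, 1 differences are transitions and 13 are transversions, so P = 1/41 ≈ 0.02439 and Q = 13/41 ≈ 0.317073.
Under the Kimura two-parameter model, d = −½ ln(1 − 2P − Q) − ¼ ln(1 − 2Q).
1 − 2P − Q = 0.634147, giving −½ ln(0.634147) = 0.227737.
1 − 2Q = 0.365854, giving −¼ ln(0.365854) = 0.251380.
d = 0.227737 + 0.251380 = 0.479117.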